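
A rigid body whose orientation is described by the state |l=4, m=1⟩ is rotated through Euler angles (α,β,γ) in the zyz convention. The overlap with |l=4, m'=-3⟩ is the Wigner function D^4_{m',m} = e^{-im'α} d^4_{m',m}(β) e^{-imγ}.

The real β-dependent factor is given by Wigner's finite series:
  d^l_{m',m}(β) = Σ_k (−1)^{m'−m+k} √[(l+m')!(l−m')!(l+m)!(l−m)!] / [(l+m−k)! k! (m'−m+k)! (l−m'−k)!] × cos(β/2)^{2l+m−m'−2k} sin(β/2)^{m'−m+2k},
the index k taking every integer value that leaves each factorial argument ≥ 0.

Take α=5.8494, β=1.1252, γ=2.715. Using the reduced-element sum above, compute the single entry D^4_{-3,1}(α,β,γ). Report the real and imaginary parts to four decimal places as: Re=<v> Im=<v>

Re=-0.2676 Im=0.3203

Split into d^4_{-3,1}(β=1.1252) × two z-phases.
Half-angle: c=0.845871, s=0.533387. N=√(1·5040·120·6)=1904.940944
k∈{4,5} keeps every argument non-negative
  k=4: (−1)^0·1904.9409/(144)·0.8459^4·0.5334^4 = +0.548159
  k=5: (−1)^1·1904.9409/(240)·0.8459^2·0.5334^6 = -0.130778
d^4_{-3,1}(1.1252) = +0.548159 -0.130778 = +0.417381
Phases: e^{-i·(-3)·5.8494}=+0.266192-0.963920i, e^{-i·(1)·2.715}=-0.910381-0.413771i ⇒ D=-0.267616+0.320295i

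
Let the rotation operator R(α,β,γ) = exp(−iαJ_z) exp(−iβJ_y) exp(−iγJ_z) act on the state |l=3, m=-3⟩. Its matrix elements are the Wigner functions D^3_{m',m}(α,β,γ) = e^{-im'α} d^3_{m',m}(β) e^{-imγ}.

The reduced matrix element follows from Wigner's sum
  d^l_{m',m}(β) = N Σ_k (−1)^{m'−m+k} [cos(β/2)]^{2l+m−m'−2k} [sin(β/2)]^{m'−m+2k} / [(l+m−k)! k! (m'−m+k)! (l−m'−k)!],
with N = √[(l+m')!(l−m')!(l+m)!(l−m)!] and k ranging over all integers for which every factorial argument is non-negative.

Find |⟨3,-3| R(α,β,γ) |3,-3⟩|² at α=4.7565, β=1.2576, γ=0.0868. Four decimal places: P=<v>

P=0.0783

Split into d^3_{-3,-3}(β=1.2576) × two z-phases.
With c≡cos(β/2)=0.808734 and s≡sin(β/2)=0.588175, N=[1·720·1·720]^{1/2}=720.000000
Admissible k: 0..0 (factorial args all ≥0)
  k=0: (−1)^0·720.0000/(720)·0.8087^6·0.5882^0 = +0.279791
d^3_{-3,-3}(1.2576) = +0.279791
|D^3_{-3,-3}|² = |d^3_{-3,-3}(β)|² = (+0.279791)² = 0.078283 (the z-rotation phases have unit modulus)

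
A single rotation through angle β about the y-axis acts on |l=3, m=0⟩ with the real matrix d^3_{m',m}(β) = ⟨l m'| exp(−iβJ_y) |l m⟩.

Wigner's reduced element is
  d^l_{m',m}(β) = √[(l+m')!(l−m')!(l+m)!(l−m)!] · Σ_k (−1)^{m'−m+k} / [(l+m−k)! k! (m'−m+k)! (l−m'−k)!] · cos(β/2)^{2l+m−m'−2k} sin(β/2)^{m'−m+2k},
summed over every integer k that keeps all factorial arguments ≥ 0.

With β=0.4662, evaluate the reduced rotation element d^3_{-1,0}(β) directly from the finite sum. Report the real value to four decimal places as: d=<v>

d=0.5819

d^3_{-1,0}(β=0.4662) via Wigner's sum:
c=cos(0.4662/2)=0.972955, s=sin(0.4662/2)=0.230995; N=√[2·24·6·6]=41.569219
k∈{1,2,3} keeps every argument non-negative
  k=1: (−1)^0·41.5692/(12)·0.9730^5·0.2310^1 = +0.697680
  k=2: (−1)^1·41.5692/(4)·0.9730^3·0.2310^3 = -0.117977
  k=3: (−1)^2·41.5692/(12)·0.9730^1·0.2310^5 = +0.002217
d^3_{-1,0}(0.4662) = +0.697680 -0.117977 +0.002217 = +0.581920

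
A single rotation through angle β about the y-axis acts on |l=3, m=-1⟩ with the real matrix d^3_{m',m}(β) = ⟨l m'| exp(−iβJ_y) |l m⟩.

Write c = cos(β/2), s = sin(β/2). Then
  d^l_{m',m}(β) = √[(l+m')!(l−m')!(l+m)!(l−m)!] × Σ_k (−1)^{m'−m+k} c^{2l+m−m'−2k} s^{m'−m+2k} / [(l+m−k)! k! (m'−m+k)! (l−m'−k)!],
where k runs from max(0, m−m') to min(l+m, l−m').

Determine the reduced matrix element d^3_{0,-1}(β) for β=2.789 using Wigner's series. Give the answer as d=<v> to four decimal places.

d^3_{0,-1}(β=2.789) via Wigner's sum:
With c≡cos(β/2)=0.175385 and s≡sin(β/2)=0.984500, N=[6·6·2·24]^{1/2}=41.569219
Admissible k: 0..2 (factorial args all ≥0)
  k=0: (−1)^1·41.5692/(12)·0.1754^5·0.9845^1 = -0.000566
  k=1: (−1)^2·41.5692/(4)·0.1754^3·0.9845^3 = +0.053497
  k=2: (−1)^3·41.5692/(12)·0.1754^1·0.9845^5 = -0.561902
d^3_{0,-1}(2.789) = -0.000566 +0.053497 -0.561902 = -0.508970

d=-0.5090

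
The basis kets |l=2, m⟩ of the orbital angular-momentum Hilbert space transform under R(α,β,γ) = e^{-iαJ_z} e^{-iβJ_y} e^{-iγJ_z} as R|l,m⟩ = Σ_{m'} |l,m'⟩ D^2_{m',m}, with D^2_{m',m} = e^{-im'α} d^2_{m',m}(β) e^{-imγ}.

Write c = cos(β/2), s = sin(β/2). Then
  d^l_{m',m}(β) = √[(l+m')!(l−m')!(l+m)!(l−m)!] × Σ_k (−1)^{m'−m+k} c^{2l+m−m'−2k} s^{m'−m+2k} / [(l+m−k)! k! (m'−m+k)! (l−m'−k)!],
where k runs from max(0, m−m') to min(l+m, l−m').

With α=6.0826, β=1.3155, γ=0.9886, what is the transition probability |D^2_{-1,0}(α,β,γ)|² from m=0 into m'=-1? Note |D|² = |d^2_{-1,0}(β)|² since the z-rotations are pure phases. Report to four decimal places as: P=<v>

P=0.0896

D^2_{-1,0}(6.0826,1.3155,0.9886) = e^{-i·-1·6.0826}·d^2_{-1,0}(1.3155)·e^{-i·0·0.9886}. Compute d first:
Half-angle: c=0.791370, s=0.611338. N=√(1·6·2·2)=4.898979
k: max(0,(0)−(-1))=1 … min(2+(0),2−(-1))=2
  k=1: (−1)^0·4.8990/(2)·0.7914^3·0.6113^1 = +0.742156
  k=2: (−1)^1·4.8990/(2)·0.7914^1·0.6113^3 = -0.442893
d^2_{-1,0}(1.3155) = +0.742156 -0.442893 = +0.299263
|D^2_{-1,0}|² = |d^2_{-1,0}(β)|² = (+0.299263)² = 0.089558 (the z-rotation phases have unit modulus)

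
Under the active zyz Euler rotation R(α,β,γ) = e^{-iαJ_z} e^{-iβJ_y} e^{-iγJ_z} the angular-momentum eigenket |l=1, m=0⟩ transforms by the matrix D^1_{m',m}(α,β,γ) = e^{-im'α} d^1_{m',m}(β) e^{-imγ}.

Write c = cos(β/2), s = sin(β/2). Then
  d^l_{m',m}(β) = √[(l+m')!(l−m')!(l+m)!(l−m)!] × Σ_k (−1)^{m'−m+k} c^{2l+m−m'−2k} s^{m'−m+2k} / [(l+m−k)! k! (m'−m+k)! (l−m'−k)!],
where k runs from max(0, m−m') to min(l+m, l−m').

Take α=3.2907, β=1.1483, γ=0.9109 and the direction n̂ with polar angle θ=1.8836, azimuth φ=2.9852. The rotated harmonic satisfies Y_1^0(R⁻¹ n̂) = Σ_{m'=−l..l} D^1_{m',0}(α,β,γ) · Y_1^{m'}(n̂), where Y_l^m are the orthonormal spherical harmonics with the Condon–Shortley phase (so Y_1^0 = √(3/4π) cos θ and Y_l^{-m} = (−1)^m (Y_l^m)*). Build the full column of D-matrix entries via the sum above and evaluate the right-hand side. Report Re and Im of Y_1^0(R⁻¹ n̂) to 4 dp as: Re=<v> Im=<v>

Need the full column D^1_{m',0} for m'=−1..1 at α=3.2907, β=1.1483, γ=0.9109.
cos(β/2)=0.839654, sin(β/2)=0.543121
d^1_{-1,0}: single k=1 term ⇒ +0.644930;  D = -0.637774-0.095808i
d^1_{0,0}: k∈[0..1] ⇒ +0.705019 -0.294981 = +0.410039;  D = +0.410039+0.000000i
d^1_{1,0}: single k=0 term ⇒ -0.644930;  D = +0.637774-0.095808i
Y_1^{m'}(θ=1.8836,φ=2.9852) and Σ D·Y over m':
  (-0.6378-0.0958i)·(-0.3247-0.0512i)  (+0.4100+0.0000i)·(-0.1504+0.0000i)  (+0.6378-0.0958i)·(+0.3247-0.0512i)
Y_1^0(R⁻¹ n̂) = +0.342729+0.000000i

Re=0.3427 Im=0.0000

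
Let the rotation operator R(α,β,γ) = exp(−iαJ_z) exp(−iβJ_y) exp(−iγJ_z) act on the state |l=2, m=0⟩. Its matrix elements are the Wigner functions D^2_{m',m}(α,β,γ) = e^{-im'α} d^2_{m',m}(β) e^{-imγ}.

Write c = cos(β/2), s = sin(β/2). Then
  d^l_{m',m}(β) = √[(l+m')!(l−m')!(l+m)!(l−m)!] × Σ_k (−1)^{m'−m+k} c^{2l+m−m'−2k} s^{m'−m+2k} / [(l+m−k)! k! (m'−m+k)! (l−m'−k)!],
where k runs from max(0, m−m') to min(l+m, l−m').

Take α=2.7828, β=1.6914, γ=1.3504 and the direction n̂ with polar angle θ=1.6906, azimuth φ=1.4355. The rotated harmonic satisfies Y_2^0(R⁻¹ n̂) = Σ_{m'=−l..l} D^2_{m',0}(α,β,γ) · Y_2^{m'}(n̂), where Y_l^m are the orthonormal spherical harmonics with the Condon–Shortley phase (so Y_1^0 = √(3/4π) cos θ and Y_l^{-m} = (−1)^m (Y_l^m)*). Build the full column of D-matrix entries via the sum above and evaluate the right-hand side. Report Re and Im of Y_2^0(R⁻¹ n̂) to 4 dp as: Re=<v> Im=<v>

Re=-0.2641 Im=0.0000

Need the full column D^2_{m',0} for m'=−2..2 at α=2.7828, β=1.6914, γ=1.3504.
cos(β/2)=0.663208, sin(β/2)=0.748436
d^2_{-2,0}: single k=2 term ⇒ +0.603508;  D = +0.454681-0.396847i
d^2_{-1,0}: k∈[1..2] ⇒ +0.534784 -0.681065 = -0.146281;  D = +0.136966-0.051366i
d^2_{0,0}: k∈[0..2] ⇒ +0.193463 -0.985525 +0.313774 = -0.478288;  D = -0.478288+0.000000i
d^2_{1,0}: k∈[0..1] ⇒ -0.534784 +0.681065 = +0.146281;  D = -0.136966-0.051366i
d^2_{2,0}: single k=0 term ⇒ +0.603508;  D = +0.454681+0.396847i
Y_2^{m'}(θ=1.6906,φ=1.4355) and Σ D·Y over m':
  (+0.4547-0.3968i)·(-0.3669-0.1018i)  (+0.1370-0.0514i)·(-0.0124+0.0908i)  (-0.4783+0.0000i)·(-0.3019+0.0000i)  (-0.1370-0.0514i)·(+0.0124+0.0908i)  (+0.4547+0.3968i)·(-0.3669+0.1018i)
Y_2^0(R⁻¹ n̂) = -0.264098+0.000000i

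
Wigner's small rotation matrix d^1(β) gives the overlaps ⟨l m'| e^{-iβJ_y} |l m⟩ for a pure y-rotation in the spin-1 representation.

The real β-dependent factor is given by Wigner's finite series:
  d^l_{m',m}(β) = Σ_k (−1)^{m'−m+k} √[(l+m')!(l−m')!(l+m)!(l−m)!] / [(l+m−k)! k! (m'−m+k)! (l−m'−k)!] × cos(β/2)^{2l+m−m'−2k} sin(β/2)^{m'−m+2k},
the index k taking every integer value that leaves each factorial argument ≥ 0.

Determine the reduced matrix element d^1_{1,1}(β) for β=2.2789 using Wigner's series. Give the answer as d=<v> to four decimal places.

d=0.1748

d^1_{1,1}(β=2.2789) via Wigner's sum:
With c≡cos(β/2)=0.418094 and s≡sin(β/2)=0.908404, N=[2·1·2·1]^{1/2}=2.000000
The bounds max(0,m−m')=0 and min(l+m,l−m')=0 give 1 term
  k=0: (−1)^0·2.0000/(2)·0.4181^2·0.9084^0 = +0.174803
d^1_{1,1}(2.2789) = +0.174803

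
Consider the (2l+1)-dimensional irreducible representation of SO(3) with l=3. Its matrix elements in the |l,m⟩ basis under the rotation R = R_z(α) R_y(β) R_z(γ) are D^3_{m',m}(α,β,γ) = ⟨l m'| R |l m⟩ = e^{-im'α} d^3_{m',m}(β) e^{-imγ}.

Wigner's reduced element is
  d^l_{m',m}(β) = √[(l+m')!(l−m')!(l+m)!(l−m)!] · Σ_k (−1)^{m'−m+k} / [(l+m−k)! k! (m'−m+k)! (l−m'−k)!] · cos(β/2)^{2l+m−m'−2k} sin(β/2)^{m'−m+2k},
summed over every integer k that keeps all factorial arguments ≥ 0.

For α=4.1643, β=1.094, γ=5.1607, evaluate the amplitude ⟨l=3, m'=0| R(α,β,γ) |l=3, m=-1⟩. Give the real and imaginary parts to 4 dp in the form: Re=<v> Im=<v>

Split into d^3_{0,-1}(β=1.094) × two z-phases.
With c≡cos(β/2)=0.854089 and s≡sin(β/2)=0.520127, N=[6·6·2·24]^{1/2}=41.569219
Admissible k: 0..2 (factorial args all ≥0)
  k=0: (−1)^1·41.5692/(12)·0.8541^5·0.5201^1 = -0.818871
  k=1: (−1)^2·41.5692/(4)·0.8541^3·0.5201^3 = +0.911066
  k=2: (−1)^3·41.5692/(12)·0.8541^1·0.5201^5 = -0.112627
d^3_{0,-1}(1.094) = -0.818871 +0.911066 -0.112627 = -0.020431
Phases: e^{-i·(0)·4.1643}=+1.000000+0.000000i, e^{-i·(-1)·5.1607}=+0.433444-0.901180i ⇒ D=-0.008856+0.018412i

Re=-0.0089 Im=0.0184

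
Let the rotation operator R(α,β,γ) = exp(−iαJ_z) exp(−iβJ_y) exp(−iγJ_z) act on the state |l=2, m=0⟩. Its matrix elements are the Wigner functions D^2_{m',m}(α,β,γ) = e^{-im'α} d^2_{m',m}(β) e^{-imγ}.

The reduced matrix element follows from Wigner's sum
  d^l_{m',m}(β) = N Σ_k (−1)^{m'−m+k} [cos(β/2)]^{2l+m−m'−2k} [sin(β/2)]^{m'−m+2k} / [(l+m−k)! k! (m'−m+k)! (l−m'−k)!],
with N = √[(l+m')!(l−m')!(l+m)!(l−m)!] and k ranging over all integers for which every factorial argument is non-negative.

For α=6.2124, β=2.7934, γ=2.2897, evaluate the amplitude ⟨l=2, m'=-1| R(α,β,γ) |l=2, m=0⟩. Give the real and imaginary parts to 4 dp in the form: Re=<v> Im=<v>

Re=-0.3918 Im=0.0278

D^2_{-1,0}(6.2124,2.7934,2.2897) = e^{-i·-1·6.2124}·d^2_{-1,0}(2.7934)·e^{-i·0·2.2897}. Compute d first:
c=cos(2.7934/2)=0.173218, s=sin(2.7934/2)=0.984883; N=√[1·6·2·2]=4.898979
k: max(0,(0)−(-1))=1 … min(2+(0),2−(-1))=2
  k=1: (−1)^0·4.8990/(2)·0.1732^3·0.9849^1 = +0.012538
  k=2: (−1)^1·4.8990/(2)·0.1732^1·0.9849^3 = -0.405344
d^2_{-1,0}(2.7934) = +0.012538 -0.405344 = -0.392806
Attach z-rotation phases: D = e^{-i(-1)(6.2124)}·(-0.392806)·e^{-i(0)(2.2897)} = -0.391822+0.027782i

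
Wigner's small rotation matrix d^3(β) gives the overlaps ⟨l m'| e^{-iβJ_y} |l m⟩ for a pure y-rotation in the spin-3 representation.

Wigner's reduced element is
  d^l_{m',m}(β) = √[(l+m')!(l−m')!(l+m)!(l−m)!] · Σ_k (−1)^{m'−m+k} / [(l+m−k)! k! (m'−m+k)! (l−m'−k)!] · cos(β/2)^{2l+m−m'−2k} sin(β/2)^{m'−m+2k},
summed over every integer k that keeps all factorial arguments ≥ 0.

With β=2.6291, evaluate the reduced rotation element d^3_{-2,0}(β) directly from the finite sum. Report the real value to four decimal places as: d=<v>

d=-0.2869

d^3_{-2,0}(β=2.6291) via Wigner's sum:
Half-angle: c=0.253451, s=0.967348. N=√(1·120·6·6)=65.726707
k∈{2,3} keeps every argument non-negative
  k=2: (−1)^0·65.7267/(12)·0.2535^4·0.9673^2 = +0.021150
  k=3: (−1)^1·65.7267/(12)·0.2535^2·0.9673^4 = -0.308092
d^3_{-2,0}(2.6291) = +0.021150 -0.308092 = -0.286943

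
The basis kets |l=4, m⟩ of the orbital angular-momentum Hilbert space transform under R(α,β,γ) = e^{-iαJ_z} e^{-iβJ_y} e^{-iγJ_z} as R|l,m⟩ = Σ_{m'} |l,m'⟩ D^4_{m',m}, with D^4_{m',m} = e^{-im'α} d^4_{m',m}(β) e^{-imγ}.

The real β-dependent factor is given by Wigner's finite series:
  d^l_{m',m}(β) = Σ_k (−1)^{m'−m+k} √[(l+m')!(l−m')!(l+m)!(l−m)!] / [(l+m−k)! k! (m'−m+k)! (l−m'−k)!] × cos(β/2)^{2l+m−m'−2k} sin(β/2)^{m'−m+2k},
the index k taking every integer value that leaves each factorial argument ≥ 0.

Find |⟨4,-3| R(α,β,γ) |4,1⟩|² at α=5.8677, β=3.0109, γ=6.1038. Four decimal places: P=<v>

P=0.0011

First d^4_{-3,1}(β=3.0109), then the phase factors e^{-i(-3)α} and e^{-i(1)γ}:
With c≡cos(β/2)=0.065300 and s≡sin(β/2)=0.997866, N=[1·5040·120·6]^{1/2}=1904.940944
Admissible k: 4..5 (factorial args all ≥0)
  k=4: (−1)^0·1904.9409/(144)·0.0653^4·0.9979^4 = +0.000238
  k=5: (−1)^1·1904.9409/(240)·0.0653^2·0.9979^6 = -0.033414
d^4_{-3,1}(3.0109) = +0.000238 -0.033414 = -0.033175
|D^4_{-3,1}|² = |d^4_{-3,1}(β)|² = (-0.033175)² = 0.001101 (the z-rotation phases have unit modulus)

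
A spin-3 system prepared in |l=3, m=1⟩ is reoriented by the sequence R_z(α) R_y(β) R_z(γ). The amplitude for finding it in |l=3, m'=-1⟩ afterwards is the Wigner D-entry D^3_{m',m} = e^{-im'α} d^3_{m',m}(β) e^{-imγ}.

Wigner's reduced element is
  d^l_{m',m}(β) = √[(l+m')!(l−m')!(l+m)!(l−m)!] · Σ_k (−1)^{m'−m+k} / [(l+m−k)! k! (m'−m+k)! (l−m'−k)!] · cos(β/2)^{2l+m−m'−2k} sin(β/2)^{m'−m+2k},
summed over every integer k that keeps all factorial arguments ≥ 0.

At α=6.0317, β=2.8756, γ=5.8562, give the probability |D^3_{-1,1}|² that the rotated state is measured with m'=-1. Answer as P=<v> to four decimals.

Split into d^3_{-1,1}(β=2.8756) × two z-phases.
Half-angle: c=0.132605, s=0.991169. N=√(2·24·24·2)=48.000000
k∈{2,3,4} keeps every argument non-negative
  k=2: (−1)^0·48.0000/(8)·0.1326^4·0.9912^2 = +0.001823
  k=3: (−1)^1·48.0000/(6)·0.1326^2·0.9912^4 = -0.135768
  k=4: (−1)^2·48.0000/(48)·0.1326^0·0.9912^6 = +0.948170
d^3_{-1,1}(2.8756) = +0.001823 -0.135768 +0.948170 = +0.814225
|D^3_{-1,1}|² = |d^3_{-1,1}(β)|² = (+0.814225)² = 0.662962 (the z-rotation phases have unit modulus)

P=0.6630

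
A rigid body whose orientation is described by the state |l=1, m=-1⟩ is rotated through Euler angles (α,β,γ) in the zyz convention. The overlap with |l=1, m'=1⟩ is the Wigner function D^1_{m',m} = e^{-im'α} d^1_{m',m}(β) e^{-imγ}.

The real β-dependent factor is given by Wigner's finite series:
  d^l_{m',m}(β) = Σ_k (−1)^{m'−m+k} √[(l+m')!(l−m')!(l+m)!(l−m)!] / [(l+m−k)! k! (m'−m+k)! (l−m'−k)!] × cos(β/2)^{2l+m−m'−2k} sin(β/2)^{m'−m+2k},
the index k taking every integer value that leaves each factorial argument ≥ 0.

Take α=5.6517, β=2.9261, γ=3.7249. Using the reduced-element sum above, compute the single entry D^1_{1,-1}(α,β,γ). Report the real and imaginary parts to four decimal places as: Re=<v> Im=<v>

Split into d^1_{1,-1}(β=2.9261) × two z-phases.
Half-angle: c=0.107538, s=0.994201. N=√(2·1·1·2)=2.000000
The bounds max(0,m−m')=0 and min(l+m,l−m')=0 give 1 term
  k=0: (−1)^2·2.0000/(2)·0.1075^0·0.9942^2 = +0.988436
d^1_{1,-1}(2.9261) = +0.988436
D = (+0.807152+0.590344i)·(+0.988436)·(-0.834646-0.550787i) = -0.344501-0.926458i

Re=-0.3445 Im=-0.9265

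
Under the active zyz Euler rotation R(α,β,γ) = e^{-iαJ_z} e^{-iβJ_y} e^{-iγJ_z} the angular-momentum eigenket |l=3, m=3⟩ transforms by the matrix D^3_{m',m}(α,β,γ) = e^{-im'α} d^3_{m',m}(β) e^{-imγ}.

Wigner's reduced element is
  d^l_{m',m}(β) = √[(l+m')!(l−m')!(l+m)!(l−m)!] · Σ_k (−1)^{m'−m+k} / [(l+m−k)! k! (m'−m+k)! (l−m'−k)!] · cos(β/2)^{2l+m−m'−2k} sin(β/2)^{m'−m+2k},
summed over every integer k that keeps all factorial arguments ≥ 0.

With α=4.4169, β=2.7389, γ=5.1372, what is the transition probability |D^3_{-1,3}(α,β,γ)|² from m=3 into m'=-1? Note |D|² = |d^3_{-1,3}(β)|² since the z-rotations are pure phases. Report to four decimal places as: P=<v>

First d^3_{-1,3}(β=2.7389), then the phase factors e^{-i(-1)α} and e^{-i(3)γ}:
c=cos(2.7389/2)=0.199989, s=sin(2.7389/2)=0.979798; N=√[2·24·720·1]=185.903201
Admissible k: 4..4 (factorial args all ≥0)
  k=4: (−1)^0·185.9032/(48)·0.2000^2·0.9798^4 = +0.142759
d^3_{-1,3}(2.7389) = +0.142759
|D^3_{-1,3}|² = |d^3_{-1,3}(β)|² = (+0.142759)² = 0.020380 (the z-rotation phases have unit modulus)

P=0.0204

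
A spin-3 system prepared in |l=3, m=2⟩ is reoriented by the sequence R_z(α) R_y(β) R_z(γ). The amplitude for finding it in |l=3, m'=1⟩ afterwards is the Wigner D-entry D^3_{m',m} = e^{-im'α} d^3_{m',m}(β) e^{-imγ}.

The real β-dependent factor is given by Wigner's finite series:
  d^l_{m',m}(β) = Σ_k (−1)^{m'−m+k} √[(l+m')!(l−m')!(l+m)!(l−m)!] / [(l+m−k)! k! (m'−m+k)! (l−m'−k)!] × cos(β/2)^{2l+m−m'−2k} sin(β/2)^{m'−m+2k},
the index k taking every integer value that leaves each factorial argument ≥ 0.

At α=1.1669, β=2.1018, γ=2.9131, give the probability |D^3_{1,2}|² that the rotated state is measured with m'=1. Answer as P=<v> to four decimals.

P=0.1796

D^3_{1,2}(1.1669,2.1018,2.9131) = e^{-i·1·1.1669}·d^3_{1,2}(2.1018)·e^{-i·2·2.9131}. Compute d first:
With c≡cos(β/2)=0.496790 and s≡sin(β/2)=0.867871, N=[24·2·120·1]^{1/2}=75.894664
k: max(0,(2)−(1))=1 … min(3+(2),3−(1))=2
  k=1: (−1)^0·75.8947/(24)·0.4968^5·0.8679^1 = +0.083046
  k=2: (−1)^1·75.8947/(12)·0.4968^3·0.8679^3 = -0.506890
d^3_{1,2}(2.1018) = +0.083046 -0.506890 = -0.423844
|D^3_{1,2}|² = |d^3_{1,2}(β)|² = (-0.423844)² = 0.179644 (the z-rotation phases have unit modulus)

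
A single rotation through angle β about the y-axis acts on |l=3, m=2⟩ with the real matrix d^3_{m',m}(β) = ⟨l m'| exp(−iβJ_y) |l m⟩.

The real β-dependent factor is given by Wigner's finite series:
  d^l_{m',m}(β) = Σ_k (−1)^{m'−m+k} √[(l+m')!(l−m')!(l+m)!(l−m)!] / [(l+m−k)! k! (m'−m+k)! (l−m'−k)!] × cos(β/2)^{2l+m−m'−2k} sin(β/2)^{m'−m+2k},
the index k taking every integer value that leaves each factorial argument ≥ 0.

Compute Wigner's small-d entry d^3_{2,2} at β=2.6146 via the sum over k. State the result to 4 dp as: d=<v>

d=-0.0211

d^3_{2,2}(β=2.6146) via Wigner's sum:
With c≡cos(β/2)=0.260458 and s≡sin(β/2)=0.965485, N=[120·1·120·1]^{1/2}=120.000000
The bounds max(0,m−m')=0 and min(l+m,l−m')=1 give 2 terms
  k=0: (−1)^0·120.0000/(120)·0.2605^6·0.9655^0 = +0.000312
  k=1: (−1)^1·120.0000/(24)·0.2605^4·0.9655^2 = -0.021449
d^3_{2,2}(2.6146) = +0.000312 -0.021449 = -0.021137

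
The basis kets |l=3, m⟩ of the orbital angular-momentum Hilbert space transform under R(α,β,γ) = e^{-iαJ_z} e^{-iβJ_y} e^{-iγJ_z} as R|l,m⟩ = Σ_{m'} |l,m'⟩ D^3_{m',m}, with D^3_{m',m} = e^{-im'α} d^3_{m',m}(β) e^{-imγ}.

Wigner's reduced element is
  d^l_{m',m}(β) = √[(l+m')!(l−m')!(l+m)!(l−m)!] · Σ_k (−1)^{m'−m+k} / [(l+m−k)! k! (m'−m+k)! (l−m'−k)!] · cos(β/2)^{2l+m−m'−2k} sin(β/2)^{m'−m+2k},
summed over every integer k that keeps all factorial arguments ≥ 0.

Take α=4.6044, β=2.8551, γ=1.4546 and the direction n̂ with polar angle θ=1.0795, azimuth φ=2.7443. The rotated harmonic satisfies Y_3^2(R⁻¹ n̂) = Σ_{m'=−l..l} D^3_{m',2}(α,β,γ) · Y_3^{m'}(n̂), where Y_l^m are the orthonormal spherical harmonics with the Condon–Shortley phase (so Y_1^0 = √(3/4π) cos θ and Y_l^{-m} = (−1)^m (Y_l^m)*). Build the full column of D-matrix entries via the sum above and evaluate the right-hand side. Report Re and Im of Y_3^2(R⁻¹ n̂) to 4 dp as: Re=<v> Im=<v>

Re=-0.3433 Im=-0.1816

Need the full column D^3_{m',2} for m'=−3..3 at α=4.6044, β=2.8551, γ=1.4546.
cos(β/2)=0.142757, sin(β/2)=0.989758
d^3_{-3,2}: single k=5 term ⇒ +0.332137;  D = -0.030373-0.330746i
d^3_{-2,2}: k∈[4..5] ⇒ +0.097787 -0.940099 = -0.842312;  D = -0.842199-0.013826i
d^3_{-1,2}: k∈[3..4] ⇒ +0.017841 -0.428787 = -0.410947;  D = +0.050992-0.407771i
d^3_{0,2}: k∈[2..3] ⇒ +0.002228 -0.107120 = -0.104892;  D = +0.102072+0.024157i
d^3_{1,2}: k∈[1..2] ⇒ +0.000186 -0.017841 = -0.017655;  D = -0.005894+0.016642i
d^3_{2,2}: k∈[0..1] ⇒ +0.000008 -0.002034 = -0.002026;  D = -0.001826-0.000878i
d^3_{3,2}: single k=0 term ⇒ -0.000144;  D = +0.000076-0.000122i
Y_3^{m'}(θ=1.0795,φ=2.7443) and Σ D·Y over m':
  (-0.0304-0.3307i)·(-0.1058-0.2657i)  (-0.8422-0.0138i)·(+0.2626+0.2675i)  (+0.0510-0.4078i)·(-0.0296-0.0124i)  (+0.1021+0.0242i)·(-0.3322+0.0000i)  (-0.0059+0.0166i)·(+0.0296-0.0124i)  (-0.0018-0.0009i)·(+0.2626-0.2675i)  (+0.0001-0.0001i)·(+0.1058-0.2657i)
Y_3^2(R⁻¹ n̂) = -0.343337-0.181612i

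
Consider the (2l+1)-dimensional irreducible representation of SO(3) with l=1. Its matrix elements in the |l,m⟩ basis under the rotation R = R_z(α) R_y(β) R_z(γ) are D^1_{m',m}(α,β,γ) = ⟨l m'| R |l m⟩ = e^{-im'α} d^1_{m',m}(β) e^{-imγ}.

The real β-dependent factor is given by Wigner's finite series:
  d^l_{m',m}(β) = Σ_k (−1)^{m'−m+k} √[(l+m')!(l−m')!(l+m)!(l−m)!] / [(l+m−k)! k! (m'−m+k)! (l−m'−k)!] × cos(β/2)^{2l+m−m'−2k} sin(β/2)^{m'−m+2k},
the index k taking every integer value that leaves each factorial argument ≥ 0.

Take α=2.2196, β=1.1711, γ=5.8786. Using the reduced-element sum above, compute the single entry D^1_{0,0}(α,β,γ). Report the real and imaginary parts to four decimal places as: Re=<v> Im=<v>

Split into d^1_{0,0}(β=1.1711) × two z-phases.
Half-angle: c=0.833408, s=0.552658. N=√(1·1·1·1)=1.000000
The bounds max(0,m−m')=0 and min(l+m,l−m')=1 give 2 terms
  k=0: (−1)^0·1.0000/(1)·0.8334^2·0.5527^0 = +0.694569
  k=1: (−1)^1·1.0000/(1)·0.8334^0·0.5527^2 = -0.305431
d^1_{0,0}(1.1711) = +0.694569 -0.305431 = +0.389139
Phases: e^{-i·(0)·2.2196}=+1.000000+0.000000i, e^{-i·(0)·5.8786}=+1.000000+0.000000i ⇒ D=+0.389139+0.000000i

Re=0.3891 Im=0.0000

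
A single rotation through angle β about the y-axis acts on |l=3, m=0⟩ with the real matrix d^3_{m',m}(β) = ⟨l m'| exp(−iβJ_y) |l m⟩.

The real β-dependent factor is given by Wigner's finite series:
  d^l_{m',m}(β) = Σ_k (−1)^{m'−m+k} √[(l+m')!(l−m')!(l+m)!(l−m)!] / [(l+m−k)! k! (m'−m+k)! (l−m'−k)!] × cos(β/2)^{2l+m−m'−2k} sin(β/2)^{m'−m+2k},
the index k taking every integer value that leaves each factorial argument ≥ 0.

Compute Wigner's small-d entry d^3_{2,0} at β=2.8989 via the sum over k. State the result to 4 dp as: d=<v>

d=-0.0768

d^3_{2,0}(β=2.8989) via Wigner's sum:
Half-angle: c=0.121049, s=0.992647. N=√(120·1·6·6)=65.726707
Admissible k: 0..1 (factorial args all ≥0)
  k=0: (−1)^2·65.7267/(12)·0.1210^4·0.9926^2 = +0.001159
  k=1: (−1)^3·65.7267/(12)·0.1210^2·0.9926^4 = -0.077922
d^3_{2,0}(2.8989) = +0.001159 -0.077922 = -0.076763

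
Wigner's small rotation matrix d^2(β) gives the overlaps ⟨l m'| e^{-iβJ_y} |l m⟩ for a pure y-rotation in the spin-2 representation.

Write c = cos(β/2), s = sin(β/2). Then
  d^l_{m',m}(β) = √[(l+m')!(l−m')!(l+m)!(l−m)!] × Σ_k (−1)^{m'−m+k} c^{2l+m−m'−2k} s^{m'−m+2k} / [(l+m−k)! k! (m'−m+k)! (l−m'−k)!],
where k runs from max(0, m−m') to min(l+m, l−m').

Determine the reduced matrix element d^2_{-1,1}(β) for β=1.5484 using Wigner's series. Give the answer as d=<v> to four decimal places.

d^2_{-1,1}(β=1.5484) via Wigner's sum:
Half-angle: c=0.714981, s=0.699144. N=√(1·6·6·1)=6.000000
The bounds max(0,m−m')=2 and min(l+m,l−m')=3 give 2 terms
  k=2: (−1)^0·6.0000/(2)·0.7150^2·0.6991^2 = +0.749624
  k=3: (−1)^1·6.0000/(6)·0.7150^0·0.6991^4 = -0.238928
d^2_{-1,1}(1.5484) = +0.749624 -0.238928 = +0.510696

d=0.5107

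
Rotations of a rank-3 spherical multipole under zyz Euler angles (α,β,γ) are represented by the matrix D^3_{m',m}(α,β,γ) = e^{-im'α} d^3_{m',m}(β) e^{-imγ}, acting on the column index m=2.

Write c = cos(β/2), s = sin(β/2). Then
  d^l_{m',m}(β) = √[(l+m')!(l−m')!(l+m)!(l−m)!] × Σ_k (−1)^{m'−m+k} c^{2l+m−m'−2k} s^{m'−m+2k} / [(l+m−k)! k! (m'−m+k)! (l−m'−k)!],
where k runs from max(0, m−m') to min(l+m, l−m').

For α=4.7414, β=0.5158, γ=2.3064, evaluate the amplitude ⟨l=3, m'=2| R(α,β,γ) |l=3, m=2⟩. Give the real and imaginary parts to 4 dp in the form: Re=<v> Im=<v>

Re=0.0221 Im=-0.5325

Split into d^3_{2,2}(β=0.5158) × two z-phases.
With c≡cos(β/2)=0.966928 and s≡sin(β/2)=0.255051, N=[120·1·120·1]^{1/2}=120.000000
k: max(0,(2)−(2))=0 … min(3+(2),3−(2))=1
  k=0: (−1)^0·120.0000/(120)·0.9669^6·0.2551^0 = +0.817267
  k=1: (−1)^1·120.0000/(24)·0.9669^4·0.2551^2 = -0.284314
d^3_{2,2}(0.5158) = +0.817267 -0.284314 = +0.532953
Phases: e^{-i·(2)·4.7414}=-0.998317+0.057989i, e^{-i·(2)·2.3064}=-0.099424+0.995045i ⇒ D=+0.022147-0.532493i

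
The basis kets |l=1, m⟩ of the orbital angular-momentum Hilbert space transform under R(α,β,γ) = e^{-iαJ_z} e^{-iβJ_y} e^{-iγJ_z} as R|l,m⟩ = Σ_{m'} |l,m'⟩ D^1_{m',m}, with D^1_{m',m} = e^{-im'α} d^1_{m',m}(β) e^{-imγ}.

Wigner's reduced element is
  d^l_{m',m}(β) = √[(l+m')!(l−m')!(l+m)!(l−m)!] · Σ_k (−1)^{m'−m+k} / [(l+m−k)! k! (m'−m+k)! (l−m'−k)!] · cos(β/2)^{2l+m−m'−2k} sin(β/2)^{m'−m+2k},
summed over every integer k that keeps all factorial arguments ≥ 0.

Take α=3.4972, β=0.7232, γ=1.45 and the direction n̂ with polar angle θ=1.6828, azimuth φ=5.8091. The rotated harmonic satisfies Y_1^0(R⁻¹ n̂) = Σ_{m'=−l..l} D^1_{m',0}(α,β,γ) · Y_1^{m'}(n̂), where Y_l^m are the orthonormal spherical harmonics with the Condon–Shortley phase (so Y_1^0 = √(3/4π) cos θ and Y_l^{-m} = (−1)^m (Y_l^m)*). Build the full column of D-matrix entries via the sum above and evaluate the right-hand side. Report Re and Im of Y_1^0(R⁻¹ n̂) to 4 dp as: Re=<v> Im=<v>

Need the full column D^1_{m',0} for m'=−1..1 at α=3.4972, β=0.7232, γ=1.45.
cos(β/2)=0.935332, sin(β/2)=0.353771
d^1_{-1,0}: single k=1 term ⇒ +0.467954;  D = -0.438677-0.162923i
d^1_{0,0}: k∈[0..1] ⇒ +0.874846 -0.125154 = +0.749692;  D = +0.749692+0.000000i
d^1_{1,0}: single k=0 term ⇒ -0.467954;  D = +0.438677-0.162923i
Y_1^{m'}(θ=1.6828,φ=5.8091) and Σ D·Y over m':
  (-0.4387-0.1629i)·(+0.3055+0.1567i)  (+0.7497+0.0000i)·(-0.0546+0.0000i)  (+0.4387-0.1629i)·(-0.3055+0.1567i)
Y_1^0(R⁻¹ n̂) = -0.257869+0.000000i

Re=-0.2579 Im=0.0000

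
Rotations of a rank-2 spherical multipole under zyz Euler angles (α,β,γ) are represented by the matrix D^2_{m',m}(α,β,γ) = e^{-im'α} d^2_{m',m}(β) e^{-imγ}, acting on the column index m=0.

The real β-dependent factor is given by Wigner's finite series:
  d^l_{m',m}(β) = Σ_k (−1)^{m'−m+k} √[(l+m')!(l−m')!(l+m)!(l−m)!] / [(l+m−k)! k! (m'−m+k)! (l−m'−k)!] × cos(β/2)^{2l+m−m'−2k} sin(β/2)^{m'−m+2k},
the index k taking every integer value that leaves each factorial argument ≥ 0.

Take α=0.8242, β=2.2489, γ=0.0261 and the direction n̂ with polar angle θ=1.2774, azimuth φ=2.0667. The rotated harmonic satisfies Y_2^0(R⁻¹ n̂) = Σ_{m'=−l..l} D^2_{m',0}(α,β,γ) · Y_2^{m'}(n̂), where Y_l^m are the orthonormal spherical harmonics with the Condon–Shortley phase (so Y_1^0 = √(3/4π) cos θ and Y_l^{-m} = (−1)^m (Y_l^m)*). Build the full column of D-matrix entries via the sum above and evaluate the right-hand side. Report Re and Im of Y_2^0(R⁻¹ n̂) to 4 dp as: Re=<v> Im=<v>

Re=-0.3121 Im=0.0000

Need the full column D^2_{m',0} for m'=−2..2 at α=0.8242, β=2.2489, γ=0.0261.
cos(β/2)=0.431673, sin(β/2)=0.902030
d^2_{-2,0}: single k=2 term ⇒ +0.371387;  D = -0.028792+0.370270i
d^2_{-1,0}: k∈[1..2] ⇒ +0.177730 -0.776057 = -0.598327;  D = -0.406350-0.439175i
d^2_{0,0}: k∈[0..2] ⇒ +0.034723 -0.606473 +0.662040 = +0.090291;  D = +0.090291+0.000000i
d^2_{1,0}: k∈[0..1] ⇒ -0.177730 +0.776057 = +0.598327;  D = +0.406350-0.439175i
d^2_{2,0}: single k=0 term ⇒ +0.371387;  D = -0.028792-0.370270i
Y_2^{m'}(θ=1.2774,φ=2.0667) and Σ D·Y over m':
  (-0.0288+0.3703i)·(-0.1937+0.2963i)  (-0.4064-0.4392i)·(-0.1018-0.1881i)  (+0.0903+0.0000i)·(-0.2363+0.0000i)  (+0.4064-0.4392i)·(+0.1018-0.1881i)  (-0.0288-0.3703i)·(-0.1937-0.2963i)
Y_2^0(R⁻¹ n̂) = -0.312104+0.000000i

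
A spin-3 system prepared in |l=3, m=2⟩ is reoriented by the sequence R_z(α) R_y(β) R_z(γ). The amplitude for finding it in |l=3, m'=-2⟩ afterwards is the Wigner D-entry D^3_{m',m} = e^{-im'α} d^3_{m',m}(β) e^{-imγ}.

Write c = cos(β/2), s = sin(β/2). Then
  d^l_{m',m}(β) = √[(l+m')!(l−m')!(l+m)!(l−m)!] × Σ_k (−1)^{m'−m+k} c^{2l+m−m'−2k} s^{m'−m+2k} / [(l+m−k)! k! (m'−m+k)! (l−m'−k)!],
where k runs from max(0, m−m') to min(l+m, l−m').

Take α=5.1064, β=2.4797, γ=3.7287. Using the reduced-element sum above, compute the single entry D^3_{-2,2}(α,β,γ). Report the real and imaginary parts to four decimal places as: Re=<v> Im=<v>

Split into d^3_{-2,2}(β=2.4797) × two z-phases.
Half-angle: c=0.324938, s=0.945735. N=√(1·120·120·1)=120.000000
k∈{4,5} keeps every argument non-negative
  k=4: (−1)^0·120.0000/(24)·0.3249^2·0.9457^4 = +0.422328
  k=5: (−1)^1·120.0000/(120)·0.3249^0·0.9457^6 = -0.715513
d^3_{-2,2}(2.4797) = +0.422328 -0.715513 = -0.293185
D = (-0.705249-0.708960i)·(-0.293185)·(+0.386268-0.922387i) = +0.271592-0.110432i

Re=0.2716 Im=-0.1104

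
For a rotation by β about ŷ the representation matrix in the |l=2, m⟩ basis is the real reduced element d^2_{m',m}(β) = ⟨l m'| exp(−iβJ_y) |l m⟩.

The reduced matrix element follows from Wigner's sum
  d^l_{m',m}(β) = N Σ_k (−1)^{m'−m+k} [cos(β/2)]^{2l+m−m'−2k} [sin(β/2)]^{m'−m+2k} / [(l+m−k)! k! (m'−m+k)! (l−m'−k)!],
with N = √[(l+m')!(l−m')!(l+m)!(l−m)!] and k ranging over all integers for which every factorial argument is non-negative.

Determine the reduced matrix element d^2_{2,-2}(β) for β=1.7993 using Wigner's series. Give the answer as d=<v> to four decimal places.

d=0.3761

d^2_{2,-2}(β=1.7993) via Wigner's sum:
c=cos(1.7993/2)=0.621884, s=sin(1.7993/2)=0.783109; N=√[24·1·1·24]=24.000000
The bounds max(0,m−m')=0 and min(l+m,l−m')=0 give 1 term
  k=0: (−1)^4·24.0000/(24)·0.6219^0·0.7831^4 = +0.376088
d^2_{2,-2}(1.7993) = +0.376088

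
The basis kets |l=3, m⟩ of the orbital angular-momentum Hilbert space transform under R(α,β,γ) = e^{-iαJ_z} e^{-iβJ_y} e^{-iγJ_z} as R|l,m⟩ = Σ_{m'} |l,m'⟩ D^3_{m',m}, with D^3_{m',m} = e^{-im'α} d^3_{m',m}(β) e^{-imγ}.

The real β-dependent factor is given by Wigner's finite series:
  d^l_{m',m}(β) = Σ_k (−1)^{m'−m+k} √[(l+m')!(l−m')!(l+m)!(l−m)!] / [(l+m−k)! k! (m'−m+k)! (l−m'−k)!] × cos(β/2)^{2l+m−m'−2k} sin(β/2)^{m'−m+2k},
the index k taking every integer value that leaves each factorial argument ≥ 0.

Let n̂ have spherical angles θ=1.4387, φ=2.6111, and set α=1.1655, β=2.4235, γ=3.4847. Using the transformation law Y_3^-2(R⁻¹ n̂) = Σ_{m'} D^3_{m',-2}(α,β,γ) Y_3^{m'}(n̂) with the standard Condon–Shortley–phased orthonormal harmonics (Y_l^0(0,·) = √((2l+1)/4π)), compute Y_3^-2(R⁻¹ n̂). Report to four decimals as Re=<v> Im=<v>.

Re=0.0172 Im=0.0058

Need the full column D^3_{m',-2} for m'=−3..3 at α=1.1655, β=2.4235, γ=3.4847.
cos(β/2)=0.351382, sin(β/2)=0.936232
d^3_{-3,-2}: single k=1 term ⇒ +0.012284;  D = -0.006207-0.010601i
d^3_{-2,-2}: k∈[0..1] ⇒ +0.001882 -0.066812 = -0.064930;  D = +0.064428-0.008055i
d^3_{-1,-2}: k∈[0..1] ⇒ -0.015859 +0.225174 = +0.209315;  D = -0.058030+0.201110i
d^3_{0,-2}: k∈[0..1] ⇒ +0.073189 -0.519581 = -0.446392;  D = -0.345351-0.282840i
d^3_{1,-2}: k∈[0..1] ⇒ -0.225174 +0.799277 = +0.574103;  D = +0.509416-0.264745i
d^3_{2,-2}: k∈[0..1] ⇒ +0.474310 -0.673445 = -0.199134;  D = +0.014720+0.198590i
d^3_{3,-2}: single k=0 term ⇒ -0.619117;  D = +0.585448+0.201386i
Y_3^{m'}(θ=1.4387,φ=2.6111) and Σ D·Y over m':
  (-0.0062-0.0106i)·(+0.0084-0.4063i)  (+0.0644-0.0081i)·(+0.0646+0.1155i)  (-0.0580+0.2011i)·(+0.2524+0.1480i)  (-0.3454-0.2828i)·(-0.1432+0.0000i)  (+0.5094-0.2647i)·(-0.2524+0.1480i)  (+0.0147+0.1986i)·(+0.0646-0.1155i)  (+0.5854+0.2014i)·(-0.0084-0.4063i)
Y_3^-2(R⁻¹ n̂) = +0.017184+0.005779i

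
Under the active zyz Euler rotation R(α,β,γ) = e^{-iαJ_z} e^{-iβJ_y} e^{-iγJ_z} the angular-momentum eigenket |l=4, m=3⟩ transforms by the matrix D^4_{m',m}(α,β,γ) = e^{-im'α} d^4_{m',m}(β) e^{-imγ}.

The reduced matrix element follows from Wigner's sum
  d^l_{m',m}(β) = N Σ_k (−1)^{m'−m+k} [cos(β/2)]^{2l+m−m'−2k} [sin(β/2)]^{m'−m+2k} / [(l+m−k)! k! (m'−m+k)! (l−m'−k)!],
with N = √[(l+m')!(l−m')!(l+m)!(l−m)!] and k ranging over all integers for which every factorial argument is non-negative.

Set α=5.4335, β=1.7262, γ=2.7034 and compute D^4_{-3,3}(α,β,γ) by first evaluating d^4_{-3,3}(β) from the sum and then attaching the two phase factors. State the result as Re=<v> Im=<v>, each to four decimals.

First d^4_{-3,3}(β=1.7262), then the phase factors e^{-i(-3)α} and e^{-i(3)γ}:
Half-angle: c=0.650085, s=0.759861. N=√(1·5040·5040·1)=5040.000000
k: max(0,(3)−(-3))=6 … min(4+(3),4−(-3))=7
  k=6: (−1)^0·5040.0000/(720)·0.6501^2·0.7599^6 = +0.569436
  k=7: (−1)^1·5040.0000/(5040)·0.6501^0·0.7599^8 = -0.111141
d^4_{-3,3}(1.7262) = +0.569436 -0.111141 = +0.458295
D = (-0.829527-0.558467i)·(+0.458295)·(-0.253424-0.967355i) = -0.151244+0.432619i

Re=-0.1512 Im=0.4326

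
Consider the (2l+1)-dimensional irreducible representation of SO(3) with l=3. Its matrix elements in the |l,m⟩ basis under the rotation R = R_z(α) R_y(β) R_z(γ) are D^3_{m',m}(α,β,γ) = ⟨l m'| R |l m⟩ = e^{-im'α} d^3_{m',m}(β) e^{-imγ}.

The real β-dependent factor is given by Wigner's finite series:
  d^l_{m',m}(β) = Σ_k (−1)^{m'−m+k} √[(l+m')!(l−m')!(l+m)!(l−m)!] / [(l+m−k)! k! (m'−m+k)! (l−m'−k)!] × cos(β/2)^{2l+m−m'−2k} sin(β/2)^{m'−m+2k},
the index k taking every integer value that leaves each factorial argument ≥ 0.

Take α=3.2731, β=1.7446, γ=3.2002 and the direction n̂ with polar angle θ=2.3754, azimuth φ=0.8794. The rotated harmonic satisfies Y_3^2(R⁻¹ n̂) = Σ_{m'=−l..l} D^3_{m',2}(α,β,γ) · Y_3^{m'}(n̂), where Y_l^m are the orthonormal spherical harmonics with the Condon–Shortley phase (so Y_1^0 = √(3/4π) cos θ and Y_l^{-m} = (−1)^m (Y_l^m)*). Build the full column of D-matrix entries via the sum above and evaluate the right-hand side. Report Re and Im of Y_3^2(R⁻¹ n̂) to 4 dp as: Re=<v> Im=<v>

Re=-0.1241 Im=0.3057

Need the full column D^3_{m',2} for m'=−3..3 at α=3.2731, β=1.7446, γ=3.2002.
cos(β/2)=0.643067, sin(β/2)=0.765810
d^3_{-3,2}: single k=5 term ⇒ +0.414894;  D = -0.399043-0.113584i
d^3_{-2,2}: k∈[4..5] ⇒ +0.711159 -0.201709 = +0.509449;  D = +0.504044+0.074015i
d^3_{-1,2}: k∈[3..4] ⇒ +0.755373 -0.535626 = +0.219748;  D = -0.219725-0.003141i
d^3_{0,2}: k∈[2..3] ⇒ +0.549322 -0.779035 = -0.229713;  D = -0.228137+0.026864i
d^3_{1,2}: k∈[1..2] ⇒ +0.266319 -0.755373 = -0.489054;  D = +0.474005-0.120388i
d^3_{2,2}: k∈[0..1] ⇒ +0.070719 -0.501460 = -0.430741;  D = -0.399978+0.159863i
d^3_{3,2}: single k=0 term ⇒ -0.206290;  D = +0.179863-0.101018i
Y_3^{m'}(θ=2.3754,φ=0.8794) and Σ D·Y over m':
  (-0.3990-0.1136i)·(-0.1218-0.0671i)  (+0.5040+0.0740i)·(+0.0662+0.3478i)  (-0.2197-0.0031i)·(+0.2280-0.2755i)  (-0.2281+0.0269i)·(+0.1086+0.0000i)  (+0.4740-0.1204i)·(-0.2280-0.2755i)  (-0.4000+0.1599i)·(+0.0662-0.3478i)  (+0.1799-0.1010i)·(+0.1218-0.0671i)
Y_3^2(R⁻¹ n̂) = -0.124138+0.305749i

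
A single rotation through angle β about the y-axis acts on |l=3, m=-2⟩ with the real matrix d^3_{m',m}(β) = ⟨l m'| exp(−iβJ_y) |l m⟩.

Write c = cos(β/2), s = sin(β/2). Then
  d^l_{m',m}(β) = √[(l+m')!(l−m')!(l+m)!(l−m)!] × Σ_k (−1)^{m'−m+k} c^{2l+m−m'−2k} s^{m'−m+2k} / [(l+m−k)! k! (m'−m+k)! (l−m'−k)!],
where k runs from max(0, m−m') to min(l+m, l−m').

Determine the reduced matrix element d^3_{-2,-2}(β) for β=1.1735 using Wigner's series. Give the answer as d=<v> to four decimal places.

d^3_{-2,-2}(β=1.1735) via Wigner's sum:
c=cos(1.1735/2)=0.832744, s=sin(1.1735/2)=0.553658; N=√[1·120·1·120]=120.000000
k: max(0,(-2)−(-2))=0 … min(3+(-2),3−(-2))=1
  k=0: (−1)^0·120.0000/(120)·0.8327^6·0.5537^0 = +0.333481
  k=1: (−1)^1·120.0000/(24)·0.8327^4·0.5537^2 = -0.737054
d^3_{-2,-2}(1.1735) = +0.333481 -0.737054 = -0.403574

d=-0.4036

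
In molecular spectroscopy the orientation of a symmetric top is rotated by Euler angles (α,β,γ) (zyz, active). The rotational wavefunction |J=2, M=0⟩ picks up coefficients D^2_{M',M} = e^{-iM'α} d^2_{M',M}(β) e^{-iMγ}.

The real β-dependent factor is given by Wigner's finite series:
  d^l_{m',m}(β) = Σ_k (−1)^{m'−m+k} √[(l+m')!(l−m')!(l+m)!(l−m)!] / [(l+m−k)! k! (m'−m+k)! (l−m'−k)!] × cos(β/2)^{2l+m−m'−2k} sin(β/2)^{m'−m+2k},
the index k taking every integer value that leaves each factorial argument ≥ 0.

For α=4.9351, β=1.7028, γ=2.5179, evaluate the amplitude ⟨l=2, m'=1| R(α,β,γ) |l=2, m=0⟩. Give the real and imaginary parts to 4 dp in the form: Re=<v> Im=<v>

Re=0.0353 Im=0.1559

D^2_{1,0}(4.9351,1.7028,2.5179) = e^{-i·1·4.9351}·d^2_{1,0}(1.7028)·e^{-i·0·2.5179}. Compute d first:
Half-angle: c=0.658931, s=0.752204. N=√(6·1·2·2)=4.898979
The bounds max(0,m−m')=0 and min(l+m,l−m')=1 give 2 terms
  k=0: (−1)^1·4.8990/(2)·0.6589^3·0.7522^1 = -0.527145
  k=1: (−1)^2·4.8990/(2)·0.6589^1·0.7522^3 = +0.686945
d^2_{1,0}(1.7028) = -0.527145 +0.686945 = +0.159799
Attach z-rotation phases: D = e^{-i(1)(4.9351)}·(+0.159799)·e^{-i(0)(2.5179)} = +0.035296+0.155853i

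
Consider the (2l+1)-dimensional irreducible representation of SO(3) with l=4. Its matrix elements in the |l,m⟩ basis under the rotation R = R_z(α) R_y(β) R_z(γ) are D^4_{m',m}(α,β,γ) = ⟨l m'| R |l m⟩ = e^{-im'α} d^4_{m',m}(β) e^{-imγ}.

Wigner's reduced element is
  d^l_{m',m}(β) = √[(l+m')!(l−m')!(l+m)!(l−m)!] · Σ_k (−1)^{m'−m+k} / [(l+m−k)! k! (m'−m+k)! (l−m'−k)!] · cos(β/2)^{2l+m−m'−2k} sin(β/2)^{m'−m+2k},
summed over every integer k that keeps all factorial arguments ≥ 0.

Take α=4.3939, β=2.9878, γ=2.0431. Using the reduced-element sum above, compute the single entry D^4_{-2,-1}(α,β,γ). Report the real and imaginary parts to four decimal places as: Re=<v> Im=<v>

First d^4_{-2,-1}(β=2.9878), then the phase factors e^{-i(-2)α} and e^{-i(-1)γ}:
Half-angle: c=0.076821, s=0.997045. N=√(2·720·6·120)=1018.233765
k∈{1,2,3} keeps every argument non-negative
  k=1: (−1)^0·1018.2338/(240)·0.0768^7·0.9970^1 = +0.000000
  k=2: (−1)^1·1018.2338/(48)·0.0768^5·0.9970^3 = -0.000056
  k=3: (−1)^2·1018.2338/(72)·0.0768^3·0.9970^5 = +0.006317
d^4_{-2,-1}(2.9878) = +0.000000 -0.000056 +0.006317 = +0.006261
Phases: e^{-i·(-2)·4.3939}=-0.803897+0.594769i, e^{-i·(-1)·2.0431}=-0.454939+0.890523i ⇒ D=-0.001026-0.006176i

Re=-0.0010 Im=-0.0062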